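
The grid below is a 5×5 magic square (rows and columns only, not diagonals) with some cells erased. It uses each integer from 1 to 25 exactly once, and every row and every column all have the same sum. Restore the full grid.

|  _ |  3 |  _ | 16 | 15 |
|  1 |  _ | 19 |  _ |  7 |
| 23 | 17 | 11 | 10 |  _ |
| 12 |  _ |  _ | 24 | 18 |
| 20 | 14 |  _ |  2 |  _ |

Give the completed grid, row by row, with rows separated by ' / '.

9 3 22 16 15 / 1 25 19 13 7 / 23 17 11 10 4 / 12 6 5 24 18 / 20 14 8 2 21

The entries are 1 through 25, which sum to 325, so each line sums to 325/5 = 65.
Row 3 must total 65; the given cells sum to 61, so (3,5) = 4.
Column 1 needs 65; the known cells sum to 56, so (1,1) = 9.
Column 4 needs 65; the known cells sum to 52, so (2,4) = 13.
The remaining cell in column 5 is (5,5) = 65 − 44 = 21.
Row 1 needs 65; the known cells sum to 43, so (1,3) = 22.
Row 2: 1 + 19 + 13 + 7 + ? = 65, so (2,2) = 25.
Row 5 needs 65; the known cells sum to 57, so (5,3) = 8.
Column 2 must total 65; the given cells sum to 59, so (4,2) = 6.
The remaining cell in column 3 is (4,3) = 65 − 60 = 5.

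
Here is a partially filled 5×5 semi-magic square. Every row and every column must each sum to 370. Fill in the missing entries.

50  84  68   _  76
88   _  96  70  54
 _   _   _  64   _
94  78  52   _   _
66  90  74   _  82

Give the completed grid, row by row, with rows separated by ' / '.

50 84 68 92 76 / 88 62 96 70 54 / 72 56 80 64 98 / 94 78 52 86 60 / 66 90 74 58 82

Row 1 must total 370; the given cells sum to 278, so (1,4) = 92.
Row 2 needs 370; the known cells sum to 308, so (2,2) = 62.
From row 5, 370 − (66 + 90 + 74 + 82) gives (5,4) = 58.
From column 1, 370 − (50 + 88 + 94 + 66) gives (3,1) = 72.
Column 2: 84 + 62 + 78 + 90 + ? = 370, so (3,2) = 56.
Column 3 must total 370; the given cells sum to 290, so (3,3) = 80.
The remaining cell in column 4 is (4,4) = 370 − 284 = 86.
Row 3 needs 370; the known cells sum to 272, so (3,5) = 98.
Row 4 needs 370; the known cells sum to 310, so (4,5) = 60.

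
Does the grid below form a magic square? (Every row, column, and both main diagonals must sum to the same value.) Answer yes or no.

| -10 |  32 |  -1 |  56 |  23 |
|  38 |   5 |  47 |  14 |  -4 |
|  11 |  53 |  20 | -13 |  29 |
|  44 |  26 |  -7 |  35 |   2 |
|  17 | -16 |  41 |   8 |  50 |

Yes

Row 1: -10 + 32 + (-1) + 56 + 23 = 100.
Row 2: 38 + 5 + 47 + 14 + (-4) = 100.
Row 3: 11 + 53 + 20 + (-13) + 29 = 100.
Row 4: 44 + 26 + (-7) + 35 + 2 = 100.
Row 5: 17 + (-16) + 41 + 8 + 50 = 100.
Column 1: -10 + 38 + 11 + 44 + 17 = 100.
Column 2: 32 + 5 + 53 + 26 + (-16) = 100.
Column 3: -1 + 47 + 20 + (-7) + 41 = 100.
Column 4: 56 + 14 + (-13) + 35 + 8 = 100.
Column 5: 23 + (-4) + 29 + 2 + 50 = 100.
Main diagonal: -10 + 5 + 20 + 35 + 50 = 100.
Anti-diagonal: 23 + 14 + 20 + 26 + 17 = 100.
All lines sum to 100.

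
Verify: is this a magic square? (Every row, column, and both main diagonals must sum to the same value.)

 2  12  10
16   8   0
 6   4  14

Row 1: 2 + 12 + 10 = 24.
Row 2: 16 + 8 + 0 = 24.
Row 3: 6 + 4 + 14 = 24.
Column 1: 2 + 16 + 6 = 24.
Column 2: 12 + 8 + 4 = 24.
Column 3: 10 + 0 + 14 = 24.
Main diagonal: 2 + 8 + 14 = 24.
Anti-diagonal: 10 + 8 + 6 = 24.
All lines sum to 24.

Yes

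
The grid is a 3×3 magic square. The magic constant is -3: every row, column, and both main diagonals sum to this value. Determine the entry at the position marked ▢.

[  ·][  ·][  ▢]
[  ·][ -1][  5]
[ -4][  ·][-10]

2

From row 2, -3 − (-1 + 5) gives (2,1) = -7.
Using row 3: -4 + (-10) + ? → (3,2) = -3 − (-14) = 11.
The remaining cell in column 1 is (1,1) = -3 − (-11) = 8.
Column 2: -1 + 11 + ? = -3, so (1,2) = -13.
The remaining cell in column 3 is (1,3) = -3 − (-5) = 2.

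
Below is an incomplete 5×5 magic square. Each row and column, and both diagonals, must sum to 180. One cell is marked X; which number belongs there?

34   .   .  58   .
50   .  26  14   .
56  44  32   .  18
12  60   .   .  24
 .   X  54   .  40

16

The remaining cell in row 3 is (3,4) = 180 − 150 = 30.
From column 1, 180 − (34 + 50 + 56 + 12) gives (5,1) = 28.
Anti-diagonal needs 180; the known cells sum to 134, so (1,5) = 46.
Column 5: 46 + 18 + 24 + 40 + ? = 180, so (2,5) = 52.
Row 2 must total 180; the given cells sum to 142, so (2,2) = 38.
Using main diagonal: 34 + 38 + 32 + 40 + ? → (4,4) = 180 − 144 = 36.
Row 4 needs 180; the known cells sum to 132, so (4,3) = 48.
Column 3 must total 180; the given cells sum to 160, so (1,3) = 20.
Column 4: 58 + 14 + 30 + 36 + ? = 180, so (5,4) = 42.
From row 1, 180 − (34 + 20 + 58 + 46) gives (1,2) = 22.
Row 5 needs 180; the known cells sum to 164, so (5,2) = 16.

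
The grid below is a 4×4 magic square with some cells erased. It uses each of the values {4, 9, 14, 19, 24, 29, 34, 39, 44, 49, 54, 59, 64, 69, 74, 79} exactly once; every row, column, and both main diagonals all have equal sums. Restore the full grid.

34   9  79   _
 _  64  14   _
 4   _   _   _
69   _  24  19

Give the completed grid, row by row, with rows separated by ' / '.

The 16 entries sum to 664, so each line sums to 664/4 = 166.
Using row 1: 34 + 9 + 79 + ? → (1,4) = 166 − 122 = 44.
Using row 4: 69 + 24 + 19 + ? → (4,2) = 166 − 112 = 54.
Column 1 needs 166; the known cells sum to 107, so (2,1) = 59.
Column 2 must total 166; the given cells sum to 127, so (3,2) = 39.
Column 3: 79 + 14 + 24 + ? = 166, so (3,3) = 49.
The remaining cell in row 2 is (2,4) = 166 − 137 = 29.
From row 3, 166 − (4 + 39 + 49) gives (3,4) = 74.

34 9 79 44 / 59 64 14 29 / 4 39 49 74 / 69 54 24 19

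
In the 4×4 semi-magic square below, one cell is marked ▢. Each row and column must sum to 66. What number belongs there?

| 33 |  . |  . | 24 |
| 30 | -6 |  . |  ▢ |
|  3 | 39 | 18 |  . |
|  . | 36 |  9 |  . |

15

Using row 3: 3 + 39 + 18 + ? → (3,4) = 66 − 60 = 6.
Column 1 needs 66; the known cells sum to 66, so (4,1) = 0.
Column 2 needs 66; the known cells sum to 69, so (1,2) = -3.
Row 1 needs 66; the known cells sum to 54, so (1,3) = 12.
From row 4, 66 − (0 + 36 + 9) gives (4,4) = 21.
Column 3: 12 + 18 + 9 + ? = 66, so (2,3) = 27.
Using column 4: 24 + 6 + 21 + ? → (2,4) = 66 − 51 = 15.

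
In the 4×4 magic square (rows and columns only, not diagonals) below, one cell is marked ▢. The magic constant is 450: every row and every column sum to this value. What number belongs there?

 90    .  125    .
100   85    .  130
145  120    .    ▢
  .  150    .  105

Using row 2: 100 + 85 + 130 + ? → (2,3) = 450 − 315 = 135.
From column 1, 450 − (90 + 100 + 145) gives (4,1) = 115.
From column 2, 450 − (85 + 120 + 150) gives (1,2) = 95.
Row 1 needs 450; the known cells sum to 310, so (1,4) = 140.
Row 4: 115 + 150 + 105 + ? = 450, so (4,3) = 80.
Column 3: 125 + 135 + 80 + ? = 450, so (3,3) = 110.
The remaining cell in column 4 is (3,4) = 450 − 375 = 75.

75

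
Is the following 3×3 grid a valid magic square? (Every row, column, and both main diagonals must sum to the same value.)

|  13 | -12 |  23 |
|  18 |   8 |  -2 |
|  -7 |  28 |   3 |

Yes

Row 1: 13 + (-12) + 23 = 24.
Row 2: 18 + 8 + (-2) = 24.
Row 3: -7 + 28 + 3 = 24.
Column 1: 13 + 18 + (-7) = 24.
Column 2: -12 + 8 + 28 = 24.
Column 3: 23 + (-2) + 3 = 24.
Main diagonal: 13 + 8 + 3 = 24.
Anti-diagonal: 23 + 8 + (-7) = 24.
All lines sum to 24.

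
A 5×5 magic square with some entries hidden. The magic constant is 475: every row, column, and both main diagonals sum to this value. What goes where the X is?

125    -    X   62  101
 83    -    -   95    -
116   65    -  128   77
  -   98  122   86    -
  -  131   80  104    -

113

Row 3: 116 + 65 + 128 + 77 + ? = 475, so (3,3) = 89.
Using anti-diagonal: 101 + 95 + 89 + 98 + ? → (5,1) = 475 − 383 = 92.
Using row 5: 92 + 131 + 80 + 104 + ? → (5,5) = 475 − 407 = 68.
Column 1 must total 475; the given cells sum to 416, so (4,1) = 59.
Main diagonal must total 475; the given cells sum to 368, so (2,2) = 107.
Using row 4: 59 + 98 + 122 + 86 + ? → (4,5) = 475 − 365 = 110.
From column 2, 475 − (107 + 65 + 98 + 131) gives (1,2) = 74.
Column 5: 101 + 77 + 110 + 68 + ? = 475, so (2,5) = 119.
The remaining cell in row 1 is (1,3) = 475 − 362 = 113.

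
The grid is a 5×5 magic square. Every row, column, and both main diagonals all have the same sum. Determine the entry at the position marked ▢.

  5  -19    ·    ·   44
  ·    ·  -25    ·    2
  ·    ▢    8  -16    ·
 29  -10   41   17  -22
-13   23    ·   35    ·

47

Row 4 is complete and sums to 55; that is the magic constant.
Anti-diagonal needs 55; the known cells sum to 29, so (2,4) = 26.
Column 4 needs 55; the known cells sum to 62, so (1,4) = -7.
Row 1 must total 55; the given cells sum to 23, so (1,3) = 32.
From column 3, 55 − (32 + (-25) + 8 + 41) gives (5,3) = -1.
Row 5 needs 55; the known cells sum to 44, so (5,5) = 11.
The remaining cell in column 5 is (3,5) = 55 − 35 = 20.
Main diagonal must total 55; the given cells sum to 41, so (2,2) = 14.
Row 2: 14 + (-25) + 26 + 2 + ? = 55, so (2,1) = 38.
Using column 1: 5 + 38 + 29 + (-13) + ? → (3,1) = 55 − 59 = -4.
Column 2 must total 55; the given cells sum to 8, so (3,2) = 47.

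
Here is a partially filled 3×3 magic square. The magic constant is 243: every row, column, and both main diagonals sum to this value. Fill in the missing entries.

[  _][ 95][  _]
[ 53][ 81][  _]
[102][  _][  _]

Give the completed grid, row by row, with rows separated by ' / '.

The remaining cell in row 2 is (2,3) = 243 − 134 = 109.
Column 1 must total 243; the given cells sum to 155, so (1,1) = 88.
Column 2 needs 243; the known cells sum to 176, so (3,2) = 67.
Using main diagonal: 88 + 81 + ? → (3,3) = 243 − 169 = 74.
Anti-diagonal must total 243; the given cells sum to 183, so (1,3) = 60.

88 95 60 / 53 81 109 / 102 67 74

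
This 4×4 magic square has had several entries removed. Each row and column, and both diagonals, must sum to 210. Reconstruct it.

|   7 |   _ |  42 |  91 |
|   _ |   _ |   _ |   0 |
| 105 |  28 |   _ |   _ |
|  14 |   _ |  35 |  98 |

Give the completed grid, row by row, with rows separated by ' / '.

Row 1: 7 + 42 + 91 + ? = 210, so (1,2) = 70.
Row 4 needs 210; the known cells sum to 147, so (4,2) = 63.
Column 1 needs 210; the known cells sum to 126, so (2,1) = 84.
Column 2 must total 210; the given cells sum to 161, so (2,2) = 49.
Using column 4: 91 + 0 + 98 + ? → (3,4) = 210 − 189 = 21.
Using main diagonal: 7 + 49 + 98 + ? → (3,3) = 210 − 154 = 56.
Anti-diagonal: 91 + 28 + 14 + ? = 210, so (2,3) = 77.

7 70 42 91 / 84 49 77 0 / 105 28 56 21 / 14 63 35 98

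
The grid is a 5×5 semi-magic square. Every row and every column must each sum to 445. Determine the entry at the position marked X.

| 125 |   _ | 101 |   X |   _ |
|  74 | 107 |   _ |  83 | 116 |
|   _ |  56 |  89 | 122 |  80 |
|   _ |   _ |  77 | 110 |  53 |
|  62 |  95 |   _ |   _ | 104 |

Row 2: 74 + 107 + 83 + 116 + ? = 445, so (2,3) = 65.
Row 3: 56 + 89 + 122 + 80 + ? = 445, so (3,1) = 98.
Using column 1: 125 + 74 + 98 + 62 + ? → (4,1) = 445 − 359 = 86.
Column 3 must total 445; the given cells sum to 332, so (5,3) = 113.
The remaining cell in column 5 is (1,5) = 445 − 353 = 92.
Row 4: 86 + 77 + 110 + 53 + ? = 445, so (4,2) = 119.
Using row 5: 62 + 95 + 113 + 104 + ? → (5,4) = 445 − 374 = 71.
Column 2: 107 + 56 + 119 + 95 + ? = 445, so (1,2) = 68.
Column 4 must total 445; the given cells sum to 386, so (1,4) = 59.

59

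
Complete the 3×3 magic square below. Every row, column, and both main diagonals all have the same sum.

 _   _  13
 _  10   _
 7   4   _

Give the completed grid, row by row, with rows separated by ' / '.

1 16 13 / 22 10 -2 / 7 4 19

Anti-diagonal is already complete: 13 + 10 + 7 = 30, so that is the magic constant.
From row 3, 30 − (7 + 4) gives (3,3) = 19.
Column 2 must total 30; the given cells sum to 14, so (1,2) = 16.
The remaining cell in column 3 is (2,3) = 30 − 32 = -2.
Main diagonal: 10 + 19 + ? = 30, so (1,1) = 1.
Row 2 needs 30; the known cells sum to 8, so (2,1) = 22.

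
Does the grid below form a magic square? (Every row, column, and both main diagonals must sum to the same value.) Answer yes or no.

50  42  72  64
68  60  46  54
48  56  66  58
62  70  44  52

Row 1: 50 + 42 + 72 + 64 = 228.
Row 2: 68 + 60 + 46 + 54 = 228.
Row 3: 48 + 56 + 66 + 58 = 228.
Row 4: 62 + 70 + 44 + 52 = 228.
Column 1: 50 + 68 + 48 + 62 = 228.
Column 2: 42 + 60 + 56 + 70 = 228.
Column 3: 72 + 46 + 66 + 44 = 228.
Column 4: 64 + 54 + 58 + 52 = 228.
Main diagonal: 50 + 60 + 66 + 52 = 228.
Anti-diagonal: 64 + 46 + 56 + 62 = 228.
All lines sum to 228.

Yes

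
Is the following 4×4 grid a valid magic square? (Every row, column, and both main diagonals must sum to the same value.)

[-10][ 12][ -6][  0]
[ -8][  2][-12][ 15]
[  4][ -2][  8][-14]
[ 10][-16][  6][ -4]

No — row 4 sums to -4 but column 4 sums to -3.

Row 1: -10 + 12 + (-6) + 0 = -4.
Row 2: -8 + 2 + (-12) + 15 = -3.
Row 3: 4 + (-2) + 8 + (-14) = -4.
Row 4: 10 + (-16) + 6 + (-4) = -4.
Column 1: -10 + (-8) + 4 + 10 = -4.
Column 2: 12 + 2 + (-2) + (-16) = -4.
Column 3: -6 + (-12) + 8 + 6 = -4.
Column 4: 0 + 15 + (-14) + (-4) = -3.
Main diagonal: -10 + 2 + 8 + (-4) = -4.
Anti-diagonal: 0 + (-12) + (-2) + 10 = -4.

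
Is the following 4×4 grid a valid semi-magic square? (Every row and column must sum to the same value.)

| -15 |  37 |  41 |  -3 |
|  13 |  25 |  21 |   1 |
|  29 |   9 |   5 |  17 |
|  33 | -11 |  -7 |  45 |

Yes

Row 1: -15 + 37 + 41 + (-3) = 60.
Row 2: 13 + 25 + 21 + 1 = 60.
Row 3: 29 + 9 + 5 + 17 = 60.
Row 4: 33 + (-11) + (-7) + 45 = 60.
Column 1: -15 + 13 + 29 + 33 = 60.
Column 2: 37 + 25 + 9 + (-11) = 60.
Column 3: 41 + 21 + 5 + (-7) = 60.
Column 4: -3 + 1 + 17 + 45 = 60.
All lines sum to 60.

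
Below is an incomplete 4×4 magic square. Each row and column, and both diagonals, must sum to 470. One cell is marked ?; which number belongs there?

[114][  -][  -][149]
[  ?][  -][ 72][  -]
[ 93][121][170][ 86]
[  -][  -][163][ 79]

135

From column 3, 470 − (72 + 170 + 163) gives (1,3) = 65.
Using column 4: 149 + 86 + 79 + ? → (2,4) = 470 − 314 = 156.
Main diagonal needs 470; the known cells sum to 363, so (2,2) = 107.
Anti-diagonal needs 470; the known cells sum to 342, so (4,1) = 128.
Row 1: 114 + 65 + 149 + ? = 470, so (1,2) = 142.
The remaining cell in row 2 is (2,1) = 470 − 335 = 135.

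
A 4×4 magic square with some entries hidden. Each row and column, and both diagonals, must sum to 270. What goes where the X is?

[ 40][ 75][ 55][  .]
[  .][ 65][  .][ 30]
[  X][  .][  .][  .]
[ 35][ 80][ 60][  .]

105

From row 1, 270 − (40 + 75 + 55) gives (1,4) = 100.
Row 4 needs 270; the known cells sum to 175, so (4,4) = 95.
Column 2 must total 270; the given cells sum to 220, so (3,2) = 50.
The remaining cell in column 4 is (3,4) = 270 − 225 = 45.
The remaining cell in main diagonal is (3,3) = 270 − 200 = 70.
Using anti-diagonal: 100 + 50 + 35 + ? → (2,3) = 270 − 185 = 85.
The remaining cell in row 2 is (2,1) = 270 − 180 = 90.
Row 3 must total 270; the given cells sum to 165, so (3,1) = 105.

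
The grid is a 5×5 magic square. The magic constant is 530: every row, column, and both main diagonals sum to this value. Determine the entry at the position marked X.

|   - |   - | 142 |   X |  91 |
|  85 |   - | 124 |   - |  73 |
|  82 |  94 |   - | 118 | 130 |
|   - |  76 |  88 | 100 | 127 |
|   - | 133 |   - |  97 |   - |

79

The remaining cell in row 3 is (3,3) = 530 − 424 = 106.
Row 4 must total 530; the given cells sum to 391, so (4,1) = 139.
Column 3 needs 530; the known cells sum to 460, so (5,3) = 70.
The remaining cell in column 5 is (5,5) = 530 − 421 = 109.
Using row 5: 133 + 70 + 97 + 109 + ? → (5,1) = 530 − 409 = 121.
Using column 1: 85 + 82 + 139 + 121 + ? → (1,1) = 530 − 427 = 103.
Main diagonal must total 530; the given cells sum to 418, so (2,2) = 112.
From anti-diagonal, 530 − (91 + 106 + 76 + 121) gives (2,4) = 136.
Using column 2: 112 + 94 + 76 + 133 + ? → (1,2) = 530 − 415 = 115.
Column 4 must total 530; the given cells sum to 451, so (1,4) = 79.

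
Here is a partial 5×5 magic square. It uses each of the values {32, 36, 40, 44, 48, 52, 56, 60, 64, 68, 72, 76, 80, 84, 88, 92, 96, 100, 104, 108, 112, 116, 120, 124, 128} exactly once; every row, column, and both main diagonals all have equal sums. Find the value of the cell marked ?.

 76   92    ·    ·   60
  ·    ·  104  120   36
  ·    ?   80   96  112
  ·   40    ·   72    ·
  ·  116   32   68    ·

64

The 25 entries sum to 2000, so each line sums to 2000/5 = 400.
The remaining cell in column 4 is (1,4) = 400 − 356 = 44.
Anti-diagonal: 60 + 120 + 80 + 40 + ? = 400, so (5,1) = 100.
Row 1: 76 + 92 + 44 + 60 + ? = 400, so (1,3) = 128.
From row 5, 400 − (100 + 116 + 32 + 68) gives (5,5) = 84.
The remaining cell in column 3 is (4,3) = 400 − 344 = 56.
Using column 5: 60 + 36 + 112 + 84 + ? → (4,5) = 400 − 292 = 108.
Main diagonal must total 400; the given cells sum to 312, so (2,2) = 88.
Row 2 needs 400; the known cells sum to 348, so (2,1) = 52.
Using row 4: 40 + 56 + 72 + 108 + ? → (4,1) = 400 − 276 = 124.
The remaining cell in column 1 is (3,1) = 400 − 352 = 48.
Column 2: 92 + 88 + 40 + 116 + ? = 400, so (3,2) = 64.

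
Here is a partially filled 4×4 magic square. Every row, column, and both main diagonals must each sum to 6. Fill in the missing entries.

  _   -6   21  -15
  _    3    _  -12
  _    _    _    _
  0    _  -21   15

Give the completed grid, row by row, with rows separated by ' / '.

6 -6 21 -15 / -9 3 24 -12 / 9 -3 -18 18 / 0 12 -21 15

From row 1, 6 − (-6 + 21 + (-15)) gives (1,1) = 6.
Row 4 needs 6; the known cells sum to -6, so (4,2) = 12.
Column 2 needs 6; the known cells sum to 9, so (3,2) = -3.
Column 4 needs 6; the known cells sum to -12, so (3,4) = 18.
Main diagonal: 6 + 3 + 15 + ? = 6, so (3,3) = -18.
Anti-diagonal: -15 + (-3) + 0 + ? = 6, so (2,3) = 24.
Using row 2: 3 + 24 + (-12) + ? → (2,1) = 6 − 15 = -9.
Row 3: -3 + (-18) + 18 + ? = 6, so (3,1) = 9.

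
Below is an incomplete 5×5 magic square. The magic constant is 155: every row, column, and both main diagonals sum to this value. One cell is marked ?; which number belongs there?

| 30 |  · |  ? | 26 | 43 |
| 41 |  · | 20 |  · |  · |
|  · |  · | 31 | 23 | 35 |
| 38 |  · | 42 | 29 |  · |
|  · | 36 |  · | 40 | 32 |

34

Column 4 needs 155; the known cells sum to 118, so (2,4) = 37.
The remaining cell in main diagonal is (2,2) = 155 − 122 = 33.
Row 2: 41 + 33 + 20 + 37 + ? = 155, so (2,5) = 24.
Column 5: 43 + 24 + 35 + 32 + ? = 155, so (4,5) = 21.
The remaining cell in row 4 is (4,2) = 155 − 130 = 25.
The remaining cell in anti-diagonal is (5,1) = 155 − 136 = 19.
From row 5, 155 − (19 + 36 + 40 + 32) gives (5,3) = 28.
Column 1 needs 155; the known cells sum to 128, so (3,1) = 27.
The remaining cell in column 3 is (1,3) = 155 − 121 = 34.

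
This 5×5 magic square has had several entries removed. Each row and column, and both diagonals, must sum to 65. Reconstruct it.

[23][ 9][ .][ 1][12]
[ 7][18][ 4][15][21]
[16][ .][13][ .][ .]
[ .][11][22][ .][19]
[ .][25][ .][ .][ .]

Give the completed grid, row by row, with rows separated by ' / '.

Row 1 needs 65; the known cells sum to 45, so (1,3) = 20.
Column 2: 9 + 18 + 11 + 25 + ? = 65, so (3,2) = 2.
Column 3 must total 65; the given cells sum to 59, so (5,3) = 6.
Anti-diagonal must total 65; the given cells sum to 51, so (5,1) = 14.
Column 1: 23 + 7 + 16 + 14 + ? = 65, so (4,1) = 5.
Using row 4: 5 + 11 + 22 + 19 + ? → (4,4) = 65 − 57 = 8.
Using main diagonal: 23 + 18 + 13 + 8 + ? → (5,5) = 65 − 62 = 3.
Using row 5: 14 + 25 + 6 + 3 + ? → (5,4) = 65 − 48 = 17.
From column 4, 65 − (1 + 15 + 8 + 17) gives (3,4) = 24.
Column 5: 12 + 21 + 19 + 3 + ? = 65, so (3,5) = 10.

23 9 20 1 12 / 7 18 4 15 21 / 16 2 13 24 10 / 5 11 22 8 19 / 14 25 6 17 3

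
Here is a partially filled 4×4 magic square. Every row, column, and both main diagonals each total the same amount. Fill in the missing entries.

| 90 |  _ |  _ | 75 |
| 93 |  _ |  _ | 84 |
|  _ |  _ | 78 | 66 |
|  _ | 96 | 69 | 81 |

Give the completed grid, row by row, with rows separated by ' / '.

90 54 87 75 / 93 57 72 84 / 63 99 78 66 / 60 96 69 81

Column 4 is already complete: 75 + 84 + 66 + 81 = 306, so that is the magic constant.
The remaining cell in row 4 is (4,1) = 306 − 246 = 60.
Column 1 must total 306; the given cells sum to 243, so (3,1) = 63.
Main diagonal must total 306; the given cells sum to 249, so (2,2) = 57.
Row 2 needs 306; the known cells sum to 234, so (2,3) = 72.
Using row 3: 63 + 78 + 66 + ? → (3,2) = 306 − 207 = 99.
Column 2 needs 306; the known cells sum to 252, so (1,2) = 54.
Using column 3: 72 + 78 + 69 + ? → (1,3) = 306 − 219 = 87.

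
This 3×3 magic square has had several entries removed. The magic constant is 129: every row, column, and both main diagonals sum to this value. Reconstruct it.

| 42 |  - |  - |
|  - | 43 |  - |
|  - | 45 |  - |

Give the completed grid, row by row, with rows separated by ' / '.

Using column 2: 43 + 45 + ? → (1,2) = 129 − 88 = 41.
Using main diagonal: 42 + 43 + ? → (3,3) = 129 − 85 = 44.
Using row 1: 42 + 41 + ? → (1,3) = 129 − 83 = 46.
From row 3, 129 − (45 + 44) gives (3,1) = 40.
From column 1, 129 − (42 + 40) gives (2,1) = 47.
Column 3 must total 129; the given cells sum to 90, so (2,3) = 39.

42 41 46 / 47 43 39 / 40 45 44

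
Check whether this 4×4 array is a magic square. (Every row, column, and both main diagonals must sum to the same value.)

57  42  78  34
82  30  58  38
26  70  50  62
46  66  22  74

Row 1: 57 + 42 + 78 + 34 = 211.
Row 2: 82 + 30 + 58 + 38 = 208.
Row 3: 26 + 70 + 50 + 62 = 208.
Row 4: 46 + 66 + 22 + 74 = 208.
Column 1: 57 + 82 + 26 + 46 = 211.
Column 2: 42 + 30 + 70 + 66 = 208.
Column 3: 78 + 58 + 50 + 22 = 208.
Column 4: 34 + 38 + 62 + 74 = 208.
Main diagonal: 57 + 30 + 50 + 74 = 211.
Anti-diagonal: 34 + 58 + 70 + 46 = 208.

No — row 1 sums to 211 but column 2 sums to 208.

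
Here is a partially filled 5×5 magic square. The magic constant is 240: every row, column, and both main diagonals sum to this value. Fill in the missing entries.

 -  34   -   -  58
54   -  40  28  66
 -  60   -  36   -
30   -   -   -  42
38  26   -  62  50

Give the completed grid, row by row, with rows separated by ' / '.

Using row 2: 54 + 40 + 28 + 66 + ? → (2,2) = 240 − 188 = 52.
Row 5: 38 + 26 + 62 + 50 + ? = 240, so (5,3) = 64.
Column 2 needs 240; the known cells sum to 172, so (4,2) = 68.
Column 5 must total 240; the given cells sum to 216, so (3,5) = 24.
Anti-diagonal: 58 + 28 + 68 + 38 + ? = 240, so (3,3) = 48.
Row 3: 60 + 48 + 36 + 24 + ? = 240, so (3,1) = 72.
Column 1 needs 240; the known cells sum to 194, so (1,1) = 46.
Main diagonal: 46 + 52 + 48 + 50 + ? = 240, so (4,4) = 44.
Row 4 needs 240; the known cells sum to 184, so (4,3) = 56.
From column 3, 240 − (40 + 48 + 56 + 64) gives (1,3) = 32.
From column 4, 240 − (28 + 36 + 44 + 62) gives (1,4) = 70.

46 34 32 70 58 / 54 52 40 28 66 / 72 60 48 36 24 / 30 68 56 44 42 / 38 26 64 62 50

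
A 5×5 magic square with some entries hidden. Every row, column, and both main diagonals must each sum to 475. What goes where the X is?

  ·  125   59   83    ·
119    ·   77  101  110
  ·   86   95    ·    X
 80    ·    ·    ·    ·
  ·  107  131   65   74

128

The remaining cell in row 2 is (2,2) = 475 − 407 = 68.
From row 5, 475 − (107 + 131 + 65 + 74) gives (5,1) = 98.
Using column 2: 125 + 68 + 86 + 107 + ? → (4,2) = 475 − 386 = 89.
Column 3 needs 475; the known cells sum to 362, so (4,3) = 113.
From anti-diagonal, 475 − (101 + 95 + 89 + 98) gives (1,5) = 92.
Row 1 must total 475; the given cells sum to 359, so (1,1) = 116.
Using column 1: 116 + 119 + 80 + 98 + ? → (3,1) = 475 − 413 = 62.
From main diagonal, 475 − (116 + 68 + 95 + 74) gives (4,4) = 122.
Row 4 needs 475; the known cells sum to 404, so (4,5) = 71.
The remaining cell in column 4 is (3,4) = 475 − 371 = 104.
Column 5 needs 475; the known cells sum to 347, so (3,5) = 128.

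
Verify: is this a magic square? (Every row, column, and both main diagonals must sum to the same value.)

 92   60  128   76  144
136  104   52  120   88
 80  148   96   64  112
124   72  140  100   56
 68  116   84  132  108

Row 1: 92 + 60 + 128 + 76 + 144 = 500.
Row 2: 136 + 104 + 52 + 120 + 88 = 500.
Row 3: 80 + 148 + 96 + 64 + 112 = 500.
Row 4: 124 + 72 + 140 + 100 + 56 = 492.
Row 5: 68 + 116 + 84 + 132 + 108 = 508.
Column 1: 92 + 136 + 80 + 124 + 68 = 500.
Column 2: 60 + 104 + 148 + 72 + 116 = 500.
Column 3: 128 + 52 + 96 + 140 + 84 = 500.
Column 4: 76 + 120 + 64 + 100 + 132 = 492.
Column 5: 144 + 88 + 112 + 56 + 108 = 508.
Main diagonal: 92 + 104 + 96 + 100 + 108 = 500.
Anti-diagonal: 144 + 120 + 96 + 72 + 68 = 500.

No — column 5 sums to 508 but column 2 sums to 500.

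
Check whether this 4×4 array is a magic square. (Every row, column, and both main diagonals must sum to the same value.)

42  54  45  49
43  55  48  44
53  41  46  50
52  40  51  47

Row 1: 42 + 54 + 45 + 49 = 190.
Row 2: 43 + 55 + 48 + 44 = 190.
Row 3: 53 + 41 + 46 + 50 = 190.
Row 4: 52 + 40 + 51 + 47 = 190.
Column 1: 42 + 43 + 53 + 52 = 190.
Column 2: 54 + 55 + 41 + 40 = 190.
Column 3: 45 + 48 + 46 + 51 = 190.
Column 4: 49 + 44 + 50 + 47 = 190.
Main diagonal: 42 + 55 + 46 + 47 = 190.
Anti-diagonal: 49 + 48 + 41 + 52 = 190.
All lines sum to 190.

Yes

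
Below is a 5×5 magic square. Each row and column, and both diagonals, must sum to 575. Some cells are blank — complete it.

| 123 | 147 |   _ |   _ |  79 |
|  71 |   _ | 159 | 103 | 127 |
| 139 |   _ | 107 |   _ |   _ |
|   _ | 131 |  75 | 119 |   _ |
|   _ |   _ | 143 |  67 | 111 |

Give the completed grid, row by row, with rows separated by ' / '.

The remaining cell in row 2 is (2,2) = 575 − 460 = 115.
Column 3: 159 + 107 + 75 + 143 + ? = 575, so (1,3) = 91.
From anti-diagonal, 575 − (79 + 103 + 107 + 131) gives (5,1) = 155.
Row 1 needs 575; the known cells sum to 440, so (1,4) = 135.
From row 5, 575 − (155 + 143 + 67 + 111) gives (5,2) = 99.
Column 1: 123 + 71 + 139 + 155 + ? = 575, so (4,1) = 87.
Column 2 needs 575; the known cells sum to 492, so (3,2) = 83.
Column 4 must total 575; the given cells sum to 424, so (3,4) = 151.
Row 3 must total 575; the given cells sum to 480, so (3,5) = 95.
The remaining cell in row 4 is (4,5) = 575 − 412 = 163.

123 147 91 135 79 / 71 115 159 103 127 / 139 83 107 151 95 / 87 131 75 119 163 / 155 99 143 67 111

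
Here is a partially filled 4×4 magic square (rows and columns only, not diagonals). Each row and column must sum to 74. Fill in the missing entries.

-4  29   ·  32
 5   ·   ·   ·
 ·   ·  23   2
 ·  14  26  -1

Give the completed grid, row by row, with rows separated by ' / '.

From row 1, 74 − (-4 + 29 + 32) gives (1,3) = 17.
Row 4 must total 74; the given cells sum to 39, so (4,1) = 35.
Using column 1: -4 + 5 + 35 + ? → (3,1) = 74 − 36 = 38.
The remaining cell in column 3 is (2,3) = 74 − 66 = 8.
Column 4 must total 74; the given cells sum to 33, so (2,4) = 41.
Row 2 needs 74; the known cells sum to 54, so (2,2) = 20.
From row 3, 74 − (38 + 23 + 2) gives (3,2) = 11.

-4 29 17 32 / 5 20 8 41 / 38 11 23 2 / 35 14 26 -1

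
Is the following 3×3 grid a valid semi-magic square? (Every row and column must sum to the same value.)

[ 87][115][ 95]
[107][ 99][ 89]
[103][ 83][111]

No — row 3 sums to 297 but row 2 sums to 295.

Row 1: 87 + 115 + 95 = 297.
Row 2: 107 + 99 + 89 = 295.
Row 3: 103 + 83 + 111 = 297.
Column 1: 87 + 107 + 103 = 297.
Column 2: 115 + 99 + 83 = 297.
Column 3: 95 + 89 + 111 = 295.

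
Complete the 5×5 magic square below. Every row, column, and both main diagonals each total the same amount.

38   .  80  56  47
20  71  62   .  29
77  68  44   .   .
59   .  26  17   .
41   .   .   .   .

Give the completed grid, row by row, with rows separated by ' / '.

38 14 80 56 47 / 20 71 62 53 29 / 77 68 44 35 11 / 59 50 26 17 83 / 41 32 23 74 65

Column 1 is already complete: 38 + 20 + 77 + 59 + 41 = 235, so that is the magic constant.
Using row 1: 38 + 80 + 56 + 47 + ? → (1,2) = 235 − 221 = 14.
From row 2, 235 − (20 + 71 + 62 + 29) gives (2,4) = 53.
The remaining cell in column 3 is (5,3) = 235 − 212 = 23.
Main diagonal: 38 + 71 + 44 + 17 + ? = 235, so (5,5) = 65.
Using anti-diagonal: 47 + 53 + 44 + 41 + ? → (4,2) = 235 − 185 = 50.
Using row 4: 59 + 50 + 26 + 17 + ? → (4,5) = 235 − 152 = 83.
The remaining cell in column 2 is (5,2) = 235 − 203 = 32.
Using column 5: 47 + 29 + 83 + 65 + ? → (3,5) = 235 − 224 = 11.
From row 3, 235 − (77 + 68 + 44 + 11) gives (3,4) = 35.
Row 5 must total 235; the given cells sum to 161, so (5,4) = 74.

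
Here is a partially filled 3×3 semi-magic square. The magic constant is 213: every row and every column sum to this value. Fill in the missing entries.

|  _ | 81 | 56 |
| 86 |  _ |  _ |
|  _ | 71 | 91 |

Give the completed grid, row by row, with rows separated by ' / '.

76 81 56 / 86 61 66 / 51 71 91

Using row 1: 81 + 56 + ? → (1,1) = 213 − 137 = 76.
The remaining cell in row 3 is (3,1) = 213 − 162 = 51.
The remaining cell in column 2 is (2,2) = 213 − 152 = 61.
Column 3: 56 + 91 + ? = 213, so (2,3) = 66.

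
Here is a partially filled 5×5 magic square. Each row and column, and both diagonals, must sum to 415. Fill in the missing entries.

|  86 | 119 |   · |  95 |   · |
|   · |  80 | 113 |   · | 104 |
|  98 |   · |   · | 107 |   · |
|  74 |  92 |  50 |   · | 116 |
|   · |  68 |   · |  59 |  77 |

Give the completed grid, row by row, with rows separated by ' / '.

86 119 62 95 53 / 47 80 113 71 104 / 98 56 89 107 65 / 74 92 50 83 116 / 110 68 101 59 77

Row 4 must total 415; the given cells sum to 332, so (4,4) = 83.
Column 2 must total 415; the given cells sum to 359, so (3,2) = 56.
Using column 4: 95 + 107 + 83 + 59 + ? → (2,4) = 415 − 344 = 71.
The remaining cell in main diagonal is (3,3) = 415 − 326 = 89.
Using row 2: 80 + 113 + 71 + 104 + ? → (2,1) = 415 − 368 = 47.
The remaining cell in row 3 is (3,5) = 415 − 350 = 65.
Column 1: 86 + 47 + 98 + 74 + ? = 415, so (5,1) = 110.
Column 5 needs 415; the known cells sum to 362, so (1,5) = 53.
Row 1 needs 415; the known cells sum to 353, so (1,3) = 62.
Row 5: 110 + 68 + 59 + 77 + ? = 415, so (5,3) = 101.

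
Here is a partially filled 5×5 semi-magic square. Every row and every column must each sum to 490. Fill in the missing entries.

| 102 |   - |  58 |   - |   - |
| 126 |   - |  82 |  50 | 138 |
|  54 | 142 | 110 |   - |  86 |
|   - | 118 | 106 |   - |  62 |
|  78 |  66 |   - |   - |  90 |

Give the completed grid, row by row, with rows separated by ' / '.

102 70 58 146 114 / 126 94 82 50 138 / 54 142 110 98 86 / 130 118 106 74 62 / 78 66 134 122 90

From row 2, 490 − (126 + 82 + 50 + 138) gives (2,2) = 94.
Using row 3: 54 + 142 + 110 + 86 + ? → (3,4) = 490 − 392 = 98.
Column 1 must total 490; the given cells sum to 360, so (4,1) = 130.
The remaining cell in column 2 is (1,2) = 490 − 420 = 70.
Column 3: 58 + 82 + 110 + 106 + ? = 490, so (5,3) = 134.
The remaining cell in column 5 is (1,5) = 490 − 376 = 114.
From row 1, 490 − (102 + 70 + 58 + 114) gives (1,4) = 146.
Row 4: 130 + 118 + 106 + 62 + ? = 490, so (4,4) = 74.
Row 5 needs 490; the known cells sum to 368, so (5,4) = 122.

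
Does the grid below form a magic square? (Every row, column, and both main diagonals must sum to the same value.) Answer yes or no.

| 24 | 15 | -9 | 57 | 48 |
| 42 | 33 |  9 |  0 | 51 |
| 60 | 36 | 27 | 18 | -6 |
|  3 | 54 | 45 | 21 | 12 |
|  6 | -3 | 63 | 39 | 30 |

Yes

Row 1: 24 + 15 + (-9) + 57 + 48 = 135.
Row 2: 42 + 33 + 9 + 0 + 51 = 135.
Row 3: 60 + 36 + 27 + 18 + (-6) = 135.
Row 4: 3 + 54 + 45 + 21 + 12 = 135.
Row 5: 6 + (-3) + 63 + 39 + 30 = 135.
Column 1: 24 + 42 + 60 + 3 + 6 = 135.
Column 2: 15 + 33 + 36 + 54 + (-3) = 135.
Column 3: -9 + 9 + 27 + 45 + 63 = 135.
Column 4: 57 + 0 + 18 + 21 + 39 = 135.
Column 5: 48 + 51 + (-6) + 12 + 30 = 135.
Main diagonal: 24 + 33 + 27 + 21 + 30 = 135.
Anti-diagonal: 48 + 0 + 27 + 54 + 6 = 135.
All lines sum to 135.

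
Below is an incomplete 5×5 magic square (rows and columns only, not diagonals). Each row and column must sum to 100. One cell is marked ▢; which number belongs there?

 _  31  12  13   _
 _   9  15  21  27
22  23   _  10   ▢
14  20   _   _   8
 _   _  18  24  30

16

Using row 2: 9 + 15 + 21 + 27 + ? → (2,1) = 100 − 72 = 28.
From column 2, 100 − (31 + 9 + 23 + 20) gives (5,2) = 17.
Column 4: 13 + 21 + 10 + 24 + ? = 100, so (4,4) = 32.
From row 4, 100 − (14 + 20 + 32 + 8) gives (4,3) = 26.
Row 5 needs 100; the known cells sum to 89, so (5,1) = 11.
Column 1 must total 100; the given cells sum to 75, so (1,1) = 25.
Column 3 must total 100; the given cells sum to 71, so (3,3) = 29.
From row 1, 100 − (25 + 31 + 12 + 13) gives (1,5) = 19.
Using row 3: 22 + 23 + 29 + 10 + ? → (3,5) = 100 − 84 = 16.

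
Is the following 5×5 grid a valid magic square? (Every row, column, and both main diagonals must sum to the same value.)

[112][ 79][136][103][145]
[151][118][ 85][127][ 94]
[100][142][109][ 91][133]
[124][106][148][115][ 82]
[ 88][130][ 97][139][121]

Yes

Row 1: 112 + 79 + 136 + 103 + 145 = 575.
Row 2: 151 + 118 + 85 + 127 + 94 = 575.
Row 3: 100 + 142 + 109 + 91 + 133 = 575.
Row 4: 124 + 106 + 148 + 115 + 82 = 575.
Row 5: 88 + 130 + 97 + 139 + 121 = 575.
Column 1: 112 + 151 + 100 + 124 + 88 = 575.
Column 2: 79 + 118 + 142 + 106 + 130 = 575.
Column 3: 136 + 85 + 109 + 148 + 97 = 575.
Column 4: 103 + 127 + 91 + 115 + 139 = 575.
Column 5: 145 + 94 + 133 + 82 + 121 = 575.
Main diagonal: 112 + 118 + 109 + 115 + 121 = 575.
Anti-diagonal: 145 + 127 + 109 + 106 + 88 = 575.
All lines sum to 575.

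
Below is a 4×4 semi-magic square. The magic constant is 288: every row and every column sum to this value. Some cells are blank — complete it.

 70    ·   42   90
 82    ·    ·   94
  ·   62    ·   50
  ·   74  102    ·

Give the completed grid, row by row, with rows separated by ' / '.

70 86 42 90 / 82 66 46 94 / 78 62 98 50 / 58 74 102 54

Row 1 must total 288; the given cells sum to 202, so (1,2) = 86.
Column 2 must total 288; the given cells sum to 222, so (2,2) = 66.
Using column 4: 90 + 94 + 50 + ? → (4,4) = 288 − 234 = 54.
Row 2 must total 288; the given cells sum to 242, so (2,3) = 46.
From row 4, 288 − (74 + 102 + 54) gives (4,1) = 58.
The remaining cell in column 1 is (3,1) = 288 − 210 = 78.
From column 3, 288 − (42 + 46 + 102) gives (3,3) = 98.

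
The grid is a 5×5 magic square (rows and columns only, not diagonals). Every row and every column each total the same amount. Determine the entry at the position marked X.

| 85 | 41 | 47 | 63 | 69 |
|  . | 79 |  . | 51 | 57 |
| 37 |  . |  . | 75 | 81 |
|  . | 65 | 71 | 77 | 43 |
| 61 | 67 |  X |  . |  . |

Row 1 is complete and sums to 305; that is the magic constant.
Row 4: 65 + 71 + 77 + 43 + ? = 305, so (4,1) = 49.
Using column 1: 85 + 37 + 49 + 61 + ? → (2,1) = 305 − 232 = 73.
The remaining cell in column 2 is (3,2) = 305 − 252 = 53.
Column 4: 63 + 51 + 75 + 77 + ? = 305, so (5,4) = 39.
The remaining cell in column 5 is (5,5) = 305 − 250 = 55.
The remaining cell in row 2 is (2,3) = 305 − 260 = 45.
Row 3: 37 + 53 + 75 + 81 + ? = 305, so (3,3) = 59.
From row 5, 305 − (61 + 67 + 39 + 55) gives (5,3) = 83.

83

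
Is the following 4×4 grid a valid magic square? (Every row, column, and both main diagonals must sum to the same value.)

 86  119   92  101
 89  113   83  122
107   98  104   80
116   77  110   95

No — row 1 sums to 398 but row 2 sums to 407.

Row 1: 86 + 119 + 92 + 101 = 398.
Row 2: 89 + 113 + 83 + 122 = 407.
Row 3: 107 + 98 + 104 + 80 = 389.
Row 4: 116 + 77 + 110 + 95 = 398.
Column 1: 86 + 89 + 107 + 116 = 398.
Column 2: 119 + 113 + 98 + 77 = 407.
Column 3: 92 + 83 + 104 + 110 = 389.
Column 4: 101 + 122 + 80 + 95 = 398.
Main diagonal: 86 + 113 + 104 + 95 = 398.
Anti-diagonal: 101 + 83 + 98 + 116 = 398.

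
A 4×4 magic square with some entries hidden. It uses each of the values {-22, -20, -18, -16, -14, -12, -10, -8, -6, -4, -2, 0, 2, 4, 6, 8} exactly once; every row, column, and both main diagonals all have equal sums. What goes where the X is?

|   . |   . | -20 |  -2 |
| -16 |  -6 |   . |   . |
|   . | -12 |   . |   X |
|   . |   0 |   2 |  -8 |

-4

The 16 entries sum to -112, so each line sums to -112/4 = -28.
Row 4 needs -28; the known cells sum to -6, so (4,1) = -22.
Using column 2: -6 + (-12) + 0 + ? → (1,2) = -28 − (-18) = -10.
Anti-diagonal must total -28; the given cells sum to -36, so (2,3) = 8.
Row 1 must total -28; the given cells sum to -32, so (1,1) = 4.
From row 2, -28 − (-16 + (-6) + 8) gives (2,4) = -14.
From column 1, -28 − (4 + (-16) + (-22)) gives (3,1) = 6.
From column 3, -28 − (-20 + 8 + 2) gives (3,3) = -18.
Using column 4: -2 + (-14) + (-8) + ? → (3,4) = -28 − (-24) = -4.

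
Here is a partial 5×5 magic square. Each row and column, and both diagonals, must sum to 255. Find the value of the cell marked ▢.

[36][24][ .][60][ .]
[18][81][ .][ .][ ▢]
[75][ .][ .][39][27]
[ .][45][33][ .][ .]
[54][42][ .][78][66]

30

From row 5, 255 − (54 + 42 + 78 + 66) gives (5,3) = 15.
From column 1, 255 − (36 + 18 + 75 + 54) gives (4,1) = 72.
Column 2 needs 255; the known cells sum to 192, so (3,2) = 63.
From row 3, 255 − (75 + 63 + 39 + 27) gives (3,3) = 51.
Using main diagonal: 36 + 81 + 51 + 66 + ? → (4,4) = 255 − 234 = 21.
The remaining cell in row 4 is (4,5) = 255 − 171 = 84.
Column 4: 60 + 39 + 21 + 78 + ? = 255, so (2,4) = 57.
Using anti-diagonal: 57 + 51 + 45 + 54 + ? → (1,5) = 255 − 207 = 48.
Row 1: 36 + 24 + 60 + 48 + ? = 255, so (1,3) = 87.
Column 3 needs 255; the known cells sum to 186, so (2,3) = 69.
Using column 5: 48 + 27 + 84 + 66 + ? → (2,5) = 255 − 225 = 30.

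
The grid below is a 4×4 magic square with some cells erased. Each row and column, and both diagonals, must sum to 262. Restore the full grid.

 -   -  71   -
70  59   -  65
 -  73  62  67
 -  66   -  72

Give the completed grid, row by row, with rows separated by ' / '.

Row 2: 70 + 59 + 65 + ? = 262, so (2,3) = 68.
From row 3, 262 − (73 + 62 + 67) gives (3,1) = 60.
From column 2, 262 − (59 + 73 + 66) gives (1,2) = 64.
Column 3 must total 262; the given cells sum to 201, so (4,3) = 61.
Column 4 must total 262; the given cells sum to 204, so (1,4) = 58.
From main diagonal, 262 − (59 + 62 + 72) gives (1,1) = 69.
Using anti-diagonal: 58 + 68 + 73 + ? → (4,1) = 262 − 199 = 63.

69 64 71 58 / 70 59 68 65 / 60 73 62 67 / 63 66 61 72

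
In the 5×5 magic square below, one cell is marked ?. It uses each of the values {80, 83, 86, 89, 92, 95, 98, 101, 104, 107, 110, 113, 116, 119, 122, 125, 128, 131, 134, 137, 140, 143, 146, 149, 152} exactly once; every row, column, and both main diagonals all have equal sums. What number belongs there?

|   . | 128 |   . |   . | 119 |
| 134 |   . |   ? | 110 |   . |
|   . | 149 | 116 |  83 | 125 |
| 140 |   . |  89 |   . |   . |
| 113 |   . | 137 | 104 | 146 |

The 25 entries sum to 2900, so each line sums to 2900/5 = 580.
From row 3, 580 − (149 + 116 + 83 + 125) gives (3,1) = 107.
Row 5 needs 580; the known cells sum to 500, so (5,2) = 80.
Column 1 must total 580; the given cells sum to 494, so (1,1) = 86.
From anti-diagonal, 580 − (119 + 110 + 116 + 113) gives (4,2) = 122.
Column 2 must total 580; the given cells sum to 479, so (2,2) = 101.
Using main diagonal: 86 + 101 + 116 + 146 + ? → (4,4) = 580 − 449 = 131.
Row 4: 140 + 122 + 89 + 131 + ? = 580, so (4,5) = 98.
Using column 4: 110 + 83 + 131 + 104 + ? → (1,4) = 580 − 428 = 152.
Using column 5: 119 + 125 + 98 + 146 + ? → (2,5) = 580 − 488 = 92.
Row 1 must total 580; the given cells sum to 485, so (1,3) = 95.
Row 2: 134 + 101 + 110 + 92 + ? = 580, so (2,3) = 143.

143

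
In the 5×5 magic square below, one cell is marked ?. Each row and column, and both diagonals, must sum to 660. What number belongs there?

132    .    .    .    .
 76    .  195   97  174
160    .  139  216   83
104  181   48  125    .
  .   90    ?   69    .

167

The remaining cell in row 2 is (2,2) = 660 − 542 = 118.
Row 3: 160 + 139 + 216 + 83 + ? = 660, so (3,2) = 62.
Row 4 must total 660; the given cells sum to 458, so (4,5) = 202.
From column 1, 660 − (132 + 76 + 160 + 104) gives (5,1) = 188.
Column 2: 118 + 62 + 181 + 90 + ? = 660, so (1,2) = 209.
From column 4, 660 − (97 + 216 + 125 + 69) gives (1,4) = 153.
Main diagonal needs 660; the known cells sum to 514, so (5,5) = 146.
Anti-diagonal must total 660; the given cells sum to 605, so (1,5) = 55.
From row 1, 660 − (132 + 209 + 153 + 55) gives (1,3) = 111.
From row 5, 660 − (188 + 90 + 69 + 146) gives (5,3) = 167.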